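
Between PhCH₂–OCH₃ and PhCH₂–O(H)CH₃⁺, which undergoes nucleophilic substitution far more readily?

PhCH₂–O(H)CH₃⁺

From PhCH₂–OCH₃ the departing group would be CH₃O⁻ (pKₐ(CH₃OH) ≈ 15.5). Strong base; alkoxides do not leave unassisted.
From PhCH₂–O(H)CH₃⁺ the leaving group is R'OH (pKₐ(R'OH₂⁺) ≈ -2.4). Neutral; leaves from a protonated ether (an oxonium ion, R–O(H)R'⁺).
(In practice PhCH₂–O(H)CH₃⁺ is made from PhCH₂–OCH₃ by protonation with concentrated HI, allowing neutral methanol, rather than methoxide, to depart.)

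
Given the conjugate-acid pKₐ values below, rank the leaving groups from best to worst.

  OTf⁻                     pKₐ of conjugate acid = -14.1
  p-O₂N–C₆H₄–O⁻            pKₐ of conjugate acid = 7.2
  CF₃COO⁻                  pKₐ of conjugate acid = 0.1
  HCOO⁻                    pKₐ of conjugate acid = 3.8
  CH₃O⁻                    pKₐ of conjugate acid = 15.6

OTf⁻ > CF₃COO⁻ > HCOO⁻ > p-O₂N–C₆H₄–O⁻ > CH₃O⁻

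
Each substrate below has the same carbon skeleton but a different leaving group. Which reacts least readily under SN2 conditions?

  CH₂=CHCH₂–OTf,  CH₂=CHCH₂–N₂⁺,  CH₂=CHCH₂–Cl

CH₂=CHCH₂–Cl

With the same alkyl group throughout, only the leaving group differentiates the rates.
Rank by basicity of the departing species: weakest base leaves most easily.
CH₂=CHCH₂–N₂⁺ loses N₂: no meaningful conjugate acid; N₂ departs as an exceptionally stable neutral molecule
CH₂=CHCH₂–OTf loses OTf⁻: pKₐ(CF₃SO₃H (triflic acid)) ≈ -14
CH₂=CHCH₂–Cl loses Cl⁻: pKₐ(HCl) ≈ -7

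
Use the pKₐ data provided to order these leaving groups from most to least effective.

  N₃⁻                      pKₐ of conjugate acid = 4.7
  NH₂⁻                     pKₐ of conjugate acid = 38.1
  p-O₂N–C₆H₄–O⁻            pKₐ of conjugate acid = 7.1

Lower conjugate-acid pKₐ ⇒ weaker base ⇒ better leaving group.
Sorting by the given values: N₃⁻ (4.7), p-O₂N–C₆H₄–O⁻ (7.1), NH₂⁻ (38.1).

N₃⁻ > p-O₂N–C₆H₄–O⁻ > NH₂⁻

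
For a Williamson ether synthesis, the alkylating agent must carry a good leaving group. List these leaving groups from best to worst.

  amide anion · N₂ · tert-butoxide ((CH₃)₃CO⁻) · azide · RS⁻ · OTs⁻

N₂: no meaningful conjugate acid; N₂ departs as an exceptionally stable neutral molecule
OTs⁻: pKₐ(p-CH₃C₆H₄SO₃H (TsOH)) ≈ -2.8
azide: pKₐ(HN₃) ≈ 4.7
RS⁻: pKₐ(RSH (a thiol)) ≈ 10.5
tert-butoxide ((CH₃)₃CO⁻): pKₐ(t-BuOH) ≈ 18
amide anion: pKₐ(NH₃) ≈ 38

N₂ > OTs⁻ > azide > RS⁻ > tert-butoxide ((CH₃)₃CO⁻) > amide anion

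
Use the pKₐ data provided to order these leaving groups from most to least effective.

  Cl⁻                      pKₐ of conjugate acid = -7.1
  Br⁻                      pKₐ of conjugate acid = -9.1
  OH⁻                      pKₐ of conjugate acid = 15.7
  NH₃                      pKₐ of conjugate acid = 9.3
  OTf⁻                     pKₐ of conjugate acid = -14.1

Lower conjugate-acid pKₐ ⇒ weaker base ⇒ better leaving group.
Sorting by the given values: OTf⁻ (-14.1), Br⁻ (-9.1), Cl⁻ (-7.1), NH₃ (9.3), OH⁻ (15.7).

OTf⁻ > Br⁻ > Cl⁻ > NH₃ > OH⁻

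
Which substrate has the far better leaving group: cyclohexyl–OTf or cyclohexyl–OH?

cyclohexyl–OTf

From cyclohexyl–OH the departing group would be OH⁻ (pKₐ(H₂O) ≈ 15.7). Strong base; essentially never leaves without prior activation.
From cyclohexyl–OTf the leaving group is OTf⁻ (pKₐ(CF₃SO₃H (triflic acid)) ≈ -14). Charge spread over three oxygens and a CF₃ group; the premier leaving group in synthesis.
(In practice cyclohexyl–OTf is made from cyclohexyl–OH by treatment with Tf₂O / 2,6-lutidine, converting the hydroxyl into a triflate.)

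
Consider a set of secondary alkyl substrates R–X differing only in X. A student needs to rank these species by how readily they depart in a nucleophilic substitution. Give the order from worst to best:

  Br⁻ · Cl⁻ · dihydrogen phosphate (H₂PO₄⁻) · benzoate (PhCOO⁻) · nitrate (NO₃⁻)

Rank by basicity of the departing species: weakest base leaves most easily.
Br⁻: pKₐ(HBr) ≈ -9
Cl⁻: pKₐ(HCl) ≈ -7
nitrate (NO₃⁻): pKₐ(HNO₃) ≈ -1.3
dihydrogen phosphate (H₂PO₄⁻): pKₐ(H₃PO₄) ≈ 2.1
benzoate (PhCOO⁻): pKₐ(C₆H₅COOH) ≈ 4.2
Reversing gives the worst-to-best order requested.

benzoate (PhCOO⁻) < dihydrogen phosphate (H₂PO₄⁻) < nitrate (NO₃⁻) < Cl⁻ < Br⁻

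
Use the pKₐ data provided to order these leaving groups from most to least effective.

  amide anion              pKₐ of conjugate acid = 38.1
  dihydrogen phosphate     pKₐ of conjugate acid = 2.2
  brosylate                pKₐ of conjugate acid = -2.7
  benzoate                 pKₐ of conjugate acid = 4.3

brosylate > dihydrogen phosphate > benzoate > amide anion

Lower conjugate-acid pKₐ ⇒ weaker base ⇒ better leaving group.
Sorting by the given values: brosylate (-2.7), dihydrogen phosphate (2.2), benzoate (4.3), amide anion (38.1).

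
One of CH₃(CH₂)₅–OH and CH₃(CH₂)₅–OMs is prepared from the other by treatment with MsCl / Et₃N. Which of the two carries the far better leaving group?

From CH₃(CH₂)₅–OH the departing group would be OH⁻ (pKₐ(H₂O) ≈ 15.7). Strong base; essentially never leaves without prior activation.
From CH₃(CH₂)₅–OMs the leaving group is OMs⁻ (pKₐ(CH₃SO₃H (MsOH)) ≈ -1.9). Resonance-delocalised alkanesulfonate.
Treatment with MsCl / Et₃N works by converting the hydroxyl into a mesylate, making CH₃(CH₂)₅–OMs enormously more reactive.

CH₃(CH₂)₅–OMs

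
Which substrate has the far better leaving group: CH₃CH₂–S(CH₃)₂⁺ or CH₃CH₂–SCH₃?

From CH₃CH₂–SCH₃ the departing group would be RS⁻ (pKₐ(RSH (a thiol)) ≈ 10.5). Moderately basic; rarely leaves without activation.
From CH₃CH₂–S(CH₃)₂⁺ the leaving group is SR'₂ (pKₐ(R'₂SH⁺) ≈ -7). Neutral; leaves from a sulfonium salt (R–SR'₂⁺).
(In practice CH₃CH₂–S(CH₃)₂⁺ is made from CH₃CH₂–SCH₃ by S-methylation with CH₃I, allowing neutral dimethyl sulfide, rather than methanethiolate, to depart.)

CH₃CH₂–S(CH₃)₂⁺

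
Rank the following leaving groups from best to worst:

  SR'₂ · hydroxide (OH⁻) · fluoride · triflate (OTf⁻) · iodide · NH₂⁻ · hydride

triflate (OTf⁻): pKₐ(CF₃SO₃H (triflic acid)) ≈ -14
iodide: pKₐ(HI) ≈ -10
SR'₂: pKₐ(R'₂SH⁺) ≈ -7
fluoride: pKₐ(HF) ≈ 3.2
hydroxide (OH⁻): pKₐ(H₂O) ≈ 15.7
hydride: pKₐ(H₂) ≈ 36
NH₂⁻: pKₐ(NH₃) ≈ 38

triflate (OTf⁻) > iodide > SR'₂ > fluoride > hydroxide (OH⁻) > hydride > NH₂⁻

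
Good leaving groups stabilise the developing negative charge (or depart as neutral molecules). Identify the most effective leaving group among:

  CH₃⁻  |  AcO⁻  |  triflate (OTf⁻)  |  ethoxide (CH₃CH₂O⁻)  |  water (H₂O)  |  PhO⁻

The more stable X⁻ (or X) is on its own — i.e. the weaker a base it is — the better a leaving group it makes.
triflate (OTf⁻): pKₐ(CF₃SO₃H (triflic acid)) ≈ -14
water (H₂O): pKₐ(H₃O⁺) ≈ -1.7
AcO⁻: pKₐ(CH₃COOH) ≈ 4.8
PhO⁻: pKₐ(C₆H₅OH (phenol)) ≈ 10
ethoxide (CH₃CH₂O⁻): pKₐ(CH₃CH₂OH) ≈ 16
CH₃⁻: pKₐ(CH₄) ≈ 48

triflate (OTf⁻)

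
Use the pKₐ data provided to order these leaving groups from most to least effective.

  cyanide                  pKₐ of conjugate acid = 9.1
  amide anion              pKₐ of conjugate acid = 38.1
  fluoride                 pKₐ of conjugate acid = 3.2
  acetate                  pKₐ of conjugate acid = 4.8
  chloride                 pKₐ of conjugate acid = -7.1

Lower conjugate-acid pKₐ ⇒ weaker base ⇒ better leaving group.
Sorting by the given values: chloride (-7.1), fluoride (3.2), acetate (4.8), cyanide (9.1), amide anion (38.1).

chloride > fluoride > acetate > cyanide > amide anion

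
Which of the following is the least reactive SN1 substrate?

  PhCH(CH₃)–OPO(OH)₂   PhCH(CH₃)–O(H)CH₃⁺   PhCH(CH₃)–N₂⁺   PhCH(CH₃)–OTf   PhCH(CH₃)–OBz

Identical carbon frameworks mean the comparison reduces to leaving-group quality.
Leaving-group ability tracks the stability of the departed species; conjugate-acid pKₐ is the usual yardstick (lower pKₐ → better LG).
PhCH(CH₃)–N₂⁺ loses N₂: no meaningful conjugate acid; N₂ departs as an exceptionally stable neutral molecule
PhCH(CH₃)–OTf loses OTf⁻: pKₐ(CF₃SO₃H (triflic acid)) ≈ -14
PhCH(CH₃)–O(H)CH₃⁺ loses R'OH: pKₐ(R'OH₂⁺) ≈ -2.4
PhCH(CH₃)–OPO(OH)₂ loses H₂PO₄⁻: pKₐ(H₃PO₄) ≈ 2.1
PhCH(CH₃)–OBz loses PhCOO⁻: pKₐ(C₆H₅COOH) ≈ 4.2

PhCH(CH₃)–OBz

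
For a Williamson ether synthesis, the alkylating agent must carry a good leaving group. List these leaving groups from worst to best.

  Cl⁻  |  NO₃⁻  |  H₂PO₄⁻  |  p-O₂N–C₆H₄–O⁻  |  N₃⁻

p-O₂N–C₆H₄–O⁻ < N₃⁻ < H₂PO₄⁻ < NO₃⁻ < Cl⁻

Leaving-group ability tracks the stability of the departed species; conjugate-acid pKₐ is the usual yardstick (lower pKₐ → better LG).
Cl⁻: pKₐ(HCl) ≈ -7 — moderately weak base
NO₃⁻: pKₐ(HNO₃) ≈ -1.3 — resonance-delocalised over three oxygens
H₂PO₄⁻: pKₐ(H₃PO₄) ≈ 2.1
N₃⁻: pKₐ(HN₃) ≈ 4.7
p-O₂N–C₆H₄–O⁻: pKₐ(p-nitrophenol) ≈ 7.2
Reversing gives the worst-to-best order requested.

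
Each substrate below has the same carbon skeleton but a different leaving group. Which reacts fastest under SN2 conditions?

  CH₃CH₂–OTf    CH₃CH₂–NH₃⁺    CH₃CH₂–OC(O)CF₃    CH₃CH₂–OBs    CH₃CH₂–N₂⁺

CH₃CH₂–N₂⁺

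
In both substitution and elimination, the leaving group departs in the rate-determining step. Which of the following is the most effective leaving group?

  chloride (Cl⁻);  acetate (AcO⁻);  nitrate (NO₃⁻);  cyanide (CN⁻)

chloride (Cl⁻)

Leaving-group ability tracks the stability of the departed species; conjugate-acid pKₐ is the usual yardstick (lower pKₐ → better LG).
chloride (Cl⁻): pKₐ(HCl) ≈ -7
nitrate (NO₃⁻): pKₐ(HNO₃) ≈ -1.3
acetate (AcO⁻): pKₐ(CH₃COOH) ≈ 4.8
cyanide (CN⁻): pKₐ(HCN) ≈ 9.2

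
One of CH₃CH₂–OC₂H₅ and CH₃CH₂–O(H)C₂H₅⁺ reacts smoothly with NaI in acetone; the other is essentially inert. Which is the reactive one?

From CH₃CH₂–OC₂H₅ the departing group would be CH₃CH₂O⁻ (pKₐ(CH₃CH₂OH) ≈ 16). Strong base; alkoxides do not leave unassisted.
From CH₃CH₂–O(H)C₂H₅⁺ the leaving group is R'OH (pKₐ(R'OH₂⁺) ≈ -2.4). Neutral; leaves from a protonated ether (an oxonium ion, R–O(H)R'⁺).
(In practice CH₃CH₂–O(H)C₂H₅⁺ is made from CH₃CH₂–OC₂H₅ by protonation with concentrated HBr, allowing neutral ethanol, rather than ethoxide, to depart.)

CH₃CH₂–O(H)C₂H₅⁺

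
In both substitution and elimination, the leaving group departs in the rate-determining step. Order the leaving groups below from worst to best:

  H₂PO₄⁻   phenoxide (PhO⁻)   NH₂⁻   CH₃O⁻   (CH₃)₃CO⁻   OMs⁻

OMs⁻: pKₐ(CH₃SO₃H (MsOH)) ≈ -1.9
H₂PO₄⁻: pKₐ(H₃PO₄) ≈ 2.1
phenoxide (PhO⁻): pKₐ(C₆H₅OH (phenol)) ≈ 10
CH₃O⁻: pKₐ(CH₃OH) ≈ 15.5
(CH₃)₃CO⁻: pKₐ(t-BuOH) ≈ 18
NH₂⁻: pKₐ(NH₃) ≈ 38
Reversing gives the worst-to-best order requested.

NH₂⁻ < (CH₃)₃CO⁻ < CH₃O⁻ < phenoxide (PhO⁻) < H₂PO₄⁻ < OMs⁻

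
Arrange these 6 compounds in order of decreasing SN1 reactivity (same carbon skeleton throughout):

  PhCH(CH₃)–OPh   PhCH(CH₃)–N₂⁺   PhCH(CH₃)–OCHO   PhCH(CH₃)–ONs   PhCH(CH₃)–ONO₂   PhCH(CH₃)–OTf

PhCH(CH₃)–N₂⁺ > PhCH(CH₃)–OTf > PhCH(CH₃)–ONs > PhCH(CH₃)–ONO₂ > PhCH(CH₃)–OCHO > PhCH(CH₃)–OPh

Same R in every case — rank the leaving groups.
Rank by basicity of the departing species: weakest base leaves most easily.
PhCH(CH₃)–N₂⁺ loses N₂: no meaningful conjugate acid; N₂ departs as an exceptionally stable neutral molecule
PhCH(CH₃)–OTf loses OTf⁻: pKₐ(CF₃SO₃H (triflic acid)) ≈ -14
PhCH(CH₃)–ONs loses ONs⁻: pKₐ(p-O₂NC₆H₄SO₃H) ≈ -3.5
PhCH(CH₃)–ONO₂ loses NO₃⁻: pKₐ(HNO₃) ≈ -1.3
PhCH(CH₃)–OCHO loses HCOO⁻: pKₐ(HCOOH) ≈ 3.8
PhCH(CH₃)–OPh loses PhO⁻: pKₐ(C₆H₅OH (phenol)) ≈ 10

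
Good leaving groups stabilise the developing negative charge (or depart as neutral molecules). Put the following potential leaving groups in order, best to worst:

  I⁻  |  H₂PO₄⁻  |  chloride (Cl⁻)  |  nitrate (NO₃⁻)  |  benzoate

I⁻ > chloride (Cl⁻) > nitrate (NO₃⁻) > H₂PO₄⁻ > benzoate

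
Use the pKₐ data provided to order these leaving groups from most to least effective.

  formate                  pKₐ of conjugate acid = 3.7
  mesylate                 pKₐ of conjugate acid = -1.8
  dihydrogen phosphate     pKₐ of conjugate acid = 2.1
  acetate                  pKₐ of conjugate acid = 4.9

Lower conjugate-acid pKₐ ⇒ weaker base ⇒ better leaving group.
Sorting by the given values: mesylate (-1.8), dihydrogen phosphate (2.1), formate (3.7), acetate (4.9).

mesylate > dihydrogen phosphate > formate > acetate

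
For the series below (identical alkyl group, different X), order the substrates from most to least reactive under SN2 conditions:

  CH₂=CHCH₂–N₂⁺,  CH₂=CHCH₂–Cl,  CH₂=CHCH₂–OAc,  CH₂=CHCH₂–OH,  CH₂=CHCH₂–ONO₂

The skeletons are identical, so relative rate is governed entirely by leaving-group ability.
Rank by basicity of the departing species: weakest base leaves most easily.
CH₂=CHCH₂–N₂⁺ loses N₂: no meaningful conjugate acid; N₂ departs as an exceptionally stable neutral molecule
CH₂=CHCH₂–Cl loses Cl⁻: pKₐ(HCl) ≈ -7
CH₂=CHCH₂–ONO₂ loses NO₃⁻: pKₐ(HNO₃) ≈ -1.3
CH₂=CHCH₂–OAc loses AcO⁻: pKₐ(CH₃COOH) ≈ 4.8
CH₂=CHCH₂–OH loses OH⁻: pKₐ(H₂O) ≈ 15.7

CH₂=CHCH₂–N₂⁺ > CH₂=CHCH₂–Cl > CH₂=CHCH₂–ONO₂ > CH₂=CHCH₂–OAc > CH₂=CHCH₂–OH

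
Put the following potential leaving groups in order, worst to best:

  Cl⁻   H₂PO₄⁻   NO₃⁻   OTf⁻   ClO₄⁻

The more stable X⁻ (or X) is on its own — i.e. the weaker a base it is — the better a leaving group it makes.
OTf⁻: pKₐ(CF₃SO₃H (triflic acid)) ≈ -14 — charge spread over three oxygens and a CF₃ group; the premier leaving group in synthesis
ClO₄⁻: pKₐ(HClO₄) ≈ -10
Cl⁻: pKₐ(HCl) ≈ -7
NO₃⁻: pKₐ(HNO₃) ≈ -1.3
H₂PO₄⁻: pKₐ(H₃PO₄) ≈ 2.1
Reversing gives the worst-to-best order requested.

H₂PO₄⁻ < NO₃⁻ < Cl⁻ < ClO₄⁻ < OTf⁻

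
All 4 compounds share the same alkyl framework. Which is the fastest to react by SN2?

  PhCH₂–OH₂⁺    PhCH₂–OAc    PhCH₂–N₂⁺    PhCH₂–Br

With the same alkyl group throughout, only the leaving group differentiates the rates.
The more stable X⁻ (or X) is on its own — i.e. the weaker a base it is — the better a leaving group it makes.
PhCH₂–N₂⁺ loses N₂: no meaningful conjugate acid; N₂ departs as an exceptionally stable neutral molecule
PhCH₂–Br loses Br⁻: pKₐ(HBr) ≈ -9
PhCH₂–OH₂⁺ loses H₂O: pKₐ(H₃O⁺) ≈ -1.7
PhCH₂–OAc loses AcO⁻: pKₐ(CH₃COOH) ≈ 4.8

PhCH₂–N₂⁺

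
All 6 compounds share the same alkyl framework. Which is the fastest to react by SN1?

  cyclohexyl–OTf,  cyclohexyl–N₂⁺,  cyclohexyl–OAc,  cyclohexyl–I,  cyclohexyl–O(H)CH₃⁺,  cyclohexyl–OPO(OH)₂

cyclohexyl–N₂⁺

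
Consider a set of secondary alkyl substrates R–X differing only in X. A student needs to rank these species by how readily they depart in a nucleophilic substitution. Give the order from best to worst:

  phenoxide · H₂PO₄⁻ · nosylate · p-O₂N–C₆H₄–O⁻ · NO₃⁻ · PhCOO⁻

nosylate > NO₃⁻ > H₂PO₄⁻ > PhCOO⁻ > p-O₂N–C₆H₄–O⁻ > phenoxide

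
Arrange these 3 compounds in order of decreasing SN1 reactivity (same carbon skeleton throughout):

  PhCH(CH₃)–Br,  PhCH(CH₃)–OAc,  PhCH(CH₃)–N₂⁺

Same R in every case — rank the leaving groups.
Leaving-group ability tracks the stability of the departed species; conjugate-acid pKₐ is the usual yardstick (lower pKₐ → better LG).
PhCH(CH₃)–N₂⁺ loses N₂: no meaningful conjugate acid; N₂ departs as an exceptionally stable neutral molecule
PhCH(CH₃)–Br loses Br⁻: pKₐ(HBr) ≈ -9
PhCH(CH₃)–OAc loses AcO⁻: pKₐ(CH₃COOH) ≈ 4.8

PhCH(CH₃)–N₂⁺ > PhCH(CH₃)–Br > PhCH(CH₃)–OAc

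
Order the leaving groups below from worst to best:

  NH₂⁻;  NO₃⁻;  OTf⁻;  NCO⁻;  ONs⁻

OTf⁻: pKₐ(CF₃SO₃H (triflic acid)) ≈ -14 — charge spread over three oxygens and a CF₃ group; the premier leaving group in synthesis
ONs⁻: pKₐ(p-O₂NC₆H₄SO₃H) ≈ -3.5
NO₃⁻: pKₐ(HNO₃) ≈ -1.3 — resonance-delocalised over three oxygens
NCO⁻: pKₐ(HOCN) ≈ 3.5 — resonance between N and O
NH₂⁻: pKₐ(NH₃) ≈ 38
The question asks for worst first, so the sequence is read in increasing leaving-group ability.

NH₂⁻ < NCO⁻ < NO₃⁻ < ONs⁻ < OTf⁻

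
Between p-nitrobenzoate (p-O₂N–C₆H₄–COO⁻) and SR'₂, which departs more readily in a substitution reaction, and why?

SR'₂

SR'₂ is the better leaving group.
pKₐ(R'₂SH⁺) ≈ -7 versus pKₐ(p-nitrobenzoic acid) ≈ 3.4: SR'₂ is the much weaker base.
Neutral; leaves from a sulfonium salt (R–SR'₂⁺).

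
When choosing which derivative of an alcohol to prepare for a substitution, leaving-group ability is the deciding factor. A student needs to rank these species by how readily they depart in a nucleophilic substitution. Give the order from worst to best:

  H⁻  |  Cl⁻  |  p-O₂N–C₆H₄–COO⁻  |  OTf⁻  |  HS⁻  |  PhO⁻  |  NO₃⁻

H⁻ < PhO⁻ < HS⁻ < p-O₂N–C₆H₄–COO⁻ < NO₃⁻ < Cl⁻ < OTf⁻

Rank by basicity of the departing species: weakest base leaves most easily.
OTf⁻: pKₐ(CF₃SO₃H (triflic acid)) ≈ -14
Cl⁻: pKₐ(HCl) ≈ -7
NO₃⁻: pKₐ(HNO₃) ≈ -1.3
p-O₂N–C₆H₄–COO⁻: pKₐ(p-nitrobenzoic acid) ≈ 3.4
HS⁻: pKₐ(H₂S) ≈ 7
PhO⁻: pKₐ(C₆H₅OH (phenol)) ≈ 10
H⁻: pKₐ(H₂) ≈ 36
Reversing gives the worst-to-best order requested.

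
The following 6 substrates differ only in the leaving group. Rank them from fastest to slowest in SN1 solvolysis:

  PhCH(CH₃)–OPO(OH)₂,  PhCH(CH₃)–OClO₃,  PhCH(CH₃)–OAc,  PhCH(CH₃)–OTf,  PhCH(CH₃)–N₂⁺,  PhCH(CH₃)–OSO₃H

PhCH(CH₃)–N₂⁺ > PhCH(CH₃)–OTf > PhCH(CH₃)–OClO₃ > PhCH(CH₃)–OSO₃H > PhCH(CH₃)–OPO(OH)₂ > PhCH(CH₃)–OAc

Same R in every case — rank the leaving groups.
Rank by basicity of the departing species: weakest base leaves most easily.
PhCH(CH₃)–N₂⁺ loses N₂: no meaningful conjugate acid; N₂ departs as an exceptionally stable neutral molecule
PhCH(CH₃)–OTf loses OTf⁻: pKₐ(CF₃SO₃H (triflic acid)) ≈ -14
PhCH(CH₃)–OClO₃ loses ClO₄⁻: pKₐ(HClO₄) ≈ -10
PhCH(CH₃)–OSO₃H loses HSO₄⁻: pKₐ(H₂SO₄) ≈ -3
PhCH(CH₃)–OPO(OH)₂ loses H₂PO₄⁻: pKₐ(H₃PO₄) ≈ 2.1
PhCH(CH₃)–OAc loses AcO⁻: pKₐ(CH₃COOH) ≈ 4.8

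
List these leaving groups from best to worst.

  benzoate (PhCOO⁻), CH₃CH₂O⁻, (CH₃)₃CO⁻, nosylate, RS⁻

Leaving-group ability tracks the stability of the departed species; conjugate-acid pKₐ is the usual yardstick (lower pKₐ → better LG).
nosylate: pKₐ(p-O₂NC₆H₄SO₃H) ≈ -3.5 — p-nitro group further stabilises the sulfonate
benzoate (PhCOO⁻): pKₐ(C₆H₅COOH) ≈ 4.2 — aryl carboxylate
RS⁻: pKₐ(RSH (a thiol)) ≈ 10.5
CH₃CH₂O⁻: pKₐ(CH₃CH₂OH) ≈ 16 — strong base; alkoxides do not leave unassisted
(CH₃)₃CO⁻: pKₐ(t-BuOH) ≈ 18

nosylate > benzoate (PhCOO⁻) > RS⁻ > CH₃CH₂O⁻ > (CH₃)₃CO⁻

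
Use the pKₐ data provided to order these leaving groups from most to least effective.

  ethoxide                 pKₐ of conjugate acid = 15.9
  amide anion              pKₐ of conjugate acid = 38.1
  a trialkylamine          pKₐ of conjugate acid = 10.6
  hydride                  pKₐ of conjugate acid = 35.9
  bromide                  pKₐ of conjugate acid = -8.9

bromide > a trialkylamine > ethoxide > hydride > amide anion

Lower conjugate-acid pKₐ ⇒ weaker base ⇒ better leaving group.
Sorting by the given values: bromide (-8.9), a trialkylamine (10.6), ethoxide (15.9), hydride (35.9), amide anion (38.1).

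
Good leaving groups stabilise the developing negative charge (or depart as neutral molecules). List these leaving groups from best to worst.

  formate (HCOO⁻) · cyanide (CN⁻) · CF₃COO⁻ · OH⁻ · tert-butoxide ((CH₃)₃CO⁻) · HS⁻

CF₃COO⁻ > formate (HCOO⁻) > HS⁻ > cyanide (CN⁻) > OH⁻ > tert-butoxide ((CH₃)₃CO⁻)

A good leaving group is a weak base: the lower the pKₐ of its conjugate acid, the more readily it departs.
CF₃COO⁻: pKₐ(CF₃COOH) ≈ 0.2 — strongly electron-withdrawing CF₃ stabilises the carboxylate
formate (HCOO⁻): pKₐ(HCOOH) ≈ 3.8 — resonance-stabilised carboxylate
HS⁻: pKₐ(H₂S) ≈ 7
cyanide (CN⁻): pKₐ(HCN) ≈ 9.2
OH⁻: pKₐ(H₂O) ≈ 15.7 — strong base; essentially never leaves without prior activation
tert-butoxide ((CH₃)₃CO⁻): pKₐ(t-BuOH) ≈ 18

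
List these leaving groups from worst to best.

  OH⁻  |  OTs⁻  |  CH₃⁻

CH₃⁻ < OH⁻ < OTs⁻

OTs⁻: pKₐ(p-CH₃C₆H₄SO₃H (TsOH)) ≈ -2.8
OH⁻: pKₐ(H₂O) ≈ 15.7
CH₃⁻: pKₐ(CH₄) ≈ 48
Reversing gives the worst-to-best order requested.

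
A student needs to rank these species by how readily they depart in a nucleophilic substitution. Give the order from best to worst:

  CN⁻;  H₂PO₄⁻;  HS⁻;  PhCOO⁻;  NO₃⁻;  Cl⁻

Leaving-group ability tracks the stability of the departed species; conjugate-acid pKₐ is the usual yardstick (lower pKₐ → better LG).
Cl⁻: pKₐ(HCl) ≈ -7
NO₃⁻: pKₐ(HNO₃) ≈ -1.3
H₂PO₄⁻: pKₐ(H₃PO₄) ≈ 2.1
PhCOO⁻: pKₐ(C₆H₅COOH) ≈ 4.2
HS⁻: pKₐ(H₂S) ≈ 7
CN⁻: pKₐ(HCN) ≈ 9.2

Cl⁻ > NO₃⁻ > H₂PO₄⁻ > PhCOO⁻ > HS⁻ > CN⁻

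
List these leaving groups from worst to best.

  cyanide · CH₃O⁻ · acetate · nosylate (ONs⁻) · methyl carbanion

methyl carbanion < CH₃O⁻ < cyanide < acetate < nosylate (ONs⁻)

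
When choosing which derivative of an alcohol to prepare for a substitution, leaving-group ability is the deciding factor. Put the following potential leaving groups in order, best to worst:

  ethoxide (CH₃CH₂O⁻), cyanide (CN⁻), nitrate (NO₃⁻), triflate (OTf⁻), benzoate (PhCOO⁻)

The more stable X⁻ (or X) is on its own — i.e. the weaker a base it is — the better a leaving group it makes.
triflate (OTf⁻): pKₐ(CF₃SO₃H (triflic acid)) ≈ -14 — charge spread over three oxygens and a CF₃ group; the premier leaving group in synthesis
nitrate (NO₃⁻): pKₐ(HNO₃) ≈ -1.3
benzoate (PhCOO⁻): pKₐ(C₆H₅COOH) ≈ 4.2 — aryl carboxylate
cyanide (CN⁻): pKₐ(HCN) ≈ 9.2
ethoxide (CH₃CH₂O⁻): pKₐ(CH₃CH₂OH) ≈ 16 — strong base; alkoxides do not leave unassisted

triflate (OTf⁻) > nitrate (NO₃⁻) > benzoate (PhCOO⁻) > cyanide (CN⁻) > ethoxide (CH₃CH₂O⁻)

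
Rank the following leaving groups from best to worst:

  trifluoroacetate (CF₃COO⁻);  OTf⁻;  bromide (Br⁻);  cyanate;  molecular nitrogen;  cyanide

molecular nitrogen: no meaningful conjugate acid; N₂ departs as an exceptionally stable neutral molecule
OTf⁻: pKₐ(CF₃SO₃H (triflic acid)) ≈ -14 — charge spread over three oxygens and a CF₃ group; the premier leaving group in synthesis
bromide (Br⁻): pKₐ(HBr) ≈ -9 — weak base; good leaving group
trifluoroacetate (CF₃COO⁻): pKₐ(CF₃COOH) ≈ 0.2
cyanate: pKₐ(HOCN) ≈ 3.5 — resonance between N and O
cyanide: pKₐ(HCN) ≈ 9.2 — sp carbon stabilises the charge somewhat, but still a poor LG

molecular nitrogen > OTf⁻ > bromide (Br⁻) > trifluoroacetate (CF₃COO⁻) > cyanate > cyanide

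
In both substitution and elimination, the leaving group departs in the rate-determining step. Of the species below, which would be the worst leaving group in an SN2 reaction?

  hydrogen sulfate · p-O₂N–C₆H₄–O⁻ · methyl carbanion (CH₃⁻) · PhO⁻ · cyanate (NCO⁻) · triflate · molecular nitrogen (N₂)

molecular nitrogen (N₂): no meaningful conjugate acid; N₂ departs as an exceptionally stable neutral molecule
triflate: pKₐ(CF₃SO₃H (triflic acid)) ≈ -14
hydrogen sulfate: pKₐ(H₂SO₄) ≈ -3
cyanate (NCO⁻): pKₐ(HOCN) ≈ 3.5
p-O₂N–C₆H₄–O⁻: pKₐ(p-nitrophenol) ≈ 7.2
PhO⁻: pKₐ(C₆H₅OH (phenol)) ≈ 10
methyl carbanion (CH₃⁻): pKₐ(CH₄) ≈ 48

methyl carbanion (CH₃⁻)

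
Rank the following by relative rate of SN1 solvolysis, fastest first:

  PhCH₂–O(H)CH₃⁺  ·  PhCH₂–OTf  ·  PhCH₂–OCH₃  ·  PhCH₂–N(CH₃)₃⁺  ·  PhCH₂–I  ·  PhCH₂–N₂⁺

PhCH₂–N₂⁺ > PhCH₂–OTf > PhCH₂–I > PhCH₂–O(H)CH₃⁺ > PhCH₂–N(CH₃)₃⁺ > PhCH₂–OCH₃

With the same alkyl group throughout, only the leaving group differentiates the rates.
Rank by basicity of the departing species: weakest base leaves most easily.
PhCH₂–N₂⁺ loses N₂: no meaningful conjugate acid; N₂ departs as an exceptionally stable neutral molecule
PhCH₂–OTf loses OTf⁻: pKₐ(CF₃SO₃H (triflic acid)) ≈ -14
PhCH₂–I loses I⁻: pKₐ(HI) ≈ -10
PhCH₂–O(H)CH₃⁺ loses R'OH: pKₐ(R'OH₂⁺) ≈ -2.4
PhCH₂–N(CH₃)₃⁺ loses NR'₃: pKₐ(R'₃NH⁺) ≈ 10.7
PhCH₂–OCH₃ loses CH₃O⁻: pKₐ(CH₃OH) ≈ 15.5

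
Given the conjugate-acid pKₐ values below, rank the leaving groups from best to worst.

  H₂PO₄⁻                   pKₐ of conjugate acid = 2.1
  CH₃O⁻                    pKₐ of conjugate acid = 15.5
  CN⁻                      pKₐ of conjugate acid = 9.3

Lower conjugate-acid pKₐ ⇒ weaker base ⇒ better leaving group.
Sorting by the given values: H₂PO₄⁻ (2.1), CN⁻ (9.3), CH₃O⁻ (15.5).

H₂PO₄⁻ > CN⁻ > CH₃O⁻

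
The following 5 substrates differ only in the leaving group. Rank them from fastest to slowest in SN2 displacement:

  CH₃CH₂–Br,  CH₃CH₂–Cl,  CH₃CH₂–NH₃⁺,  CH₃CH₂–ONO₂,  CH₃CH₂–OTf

CH₃CH₂–OTf > CH₃CH₂–Br > CH₃CH₂–Cl > CH₃CH₂–ONO₂ > CH₃CH₂–NH₃⁺

With the same alkyl group throughout, only the leaving group differentiates the rates.
A good leaving group is a weak base: the lower the pKₐ of its conjugate acid, the more readily it departs.
CH₃CH₂–OTf loses OTf⁻: pKₐ(CF₃SO₃H (triflic acid)) ≈ -14
CH₃CH₂–Br loses Br⁻: pKₐ(HBr) ≈ -9
CH₃CH₂–Cl loses Cl⁻: pKₐ(HCl) ≈ -7
CH₃CH₂–ONO₂ loses NO₃⁻: pKₐ(HNO₃) ≈ -1.3
CH₃CH₂–NH₃⁺ loses NH₃: pKₐ(NH₄⁺) ≈ 9.2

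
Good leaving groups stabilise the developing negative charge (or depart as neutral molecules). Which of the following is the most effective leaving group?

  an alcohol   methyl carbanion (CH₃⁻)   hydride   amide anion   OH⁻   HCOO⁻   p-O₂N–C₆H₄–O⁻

an alcohol: pKₐ(R'OH₂⁺) ≈ -2.4
HCOO⁻: pKₐ(HCOOH) ≈ 3.8
p-O₂N–C₆H₄–O⁻: pKₐ(p-nitrophenol) ≈ 7.2
OH⁻: pKₐ(H₂O) ≈ 15.7
hydride: pKₐ(H₂) ≈ 36
amide anion: pKₐ(NH₃) ≈ 38
methyl carbanion (CH₃⁻): pKₐ(CH₄) ≈ 48

an alcohol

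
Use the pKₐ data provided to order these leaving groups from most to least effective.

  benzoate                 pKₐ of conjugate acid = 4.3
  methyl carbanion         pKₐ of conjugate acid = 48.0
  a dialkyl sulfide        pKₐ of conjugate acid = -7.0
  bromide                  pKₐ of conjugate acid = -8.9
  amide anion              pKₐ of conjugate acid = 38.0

bromide > a dialkyl sulfide > benzoate > amide anion > methyl carbanion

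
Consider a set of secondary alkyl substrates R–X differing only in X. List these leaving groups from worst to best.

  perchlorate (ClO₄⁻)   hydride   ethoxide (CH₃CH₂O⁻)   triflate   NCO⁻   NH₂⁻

NH₂⁻ < hydride < ethoxide (CH₃CH₂O⁻) < NCO⁻ < perchlorate (ClO₄⁻) < triflate

Rank by basicity of the departing species: weakest base leaves most easily.
triflate: pKₐ(CF₃SO₃H (triflic acid)) ≈ -14 — charge spread over three oxygens and a CF₃ group; the premier leaving group in synthesis
perchlorate (ClO₄⁻): pKₐ(HClO₄) ≈ -10
NCO⁻: pKₐ(HOCN) ≈ 3.5
ethoxide (CH₃CH₂O⁻): pKₐ(CH₃CH₂OH) ≈ 16 — strong base; alkoxides do not leave unassisted
hydride: pKₐ(H₂) ≈ 36
NH₂⁻: pKₐ(NH₃) ≈ 38
Reversing gives the worst-to-best order requested.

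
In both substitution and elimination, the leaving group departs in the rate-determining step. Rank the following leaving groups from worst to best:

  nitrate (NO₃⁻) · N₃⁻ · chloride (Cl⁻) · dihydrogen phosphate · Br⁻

N₃⁻ < dihydrogen phosphate < nitrate (NO₃⁻) < chloride (Cl⁻) < Br⁻

Leaving-group ability tracks the stability of the departed species; conjugate-acid pKₐ is the usual yardstick (lower pKₐ → better LG).
Br⁻: pKₐ(HBr) ≈ -9 — weak base; good leaving group
chloride (Cl⁻): pKₐ(HCl) ≈ -7 — moderately weak base
nitrate (NO₃⁻): pKₐ(HNO₃) ≈ -1.3 — resonance-delocalised over three oxygens
dihydrogen phosphate: pKₐ(H₃PO₄) ≈ 2.1
N₃⁻: pKₐ(HN₃) ≈ 4.7
Listed from poorest to best leaving group as asked.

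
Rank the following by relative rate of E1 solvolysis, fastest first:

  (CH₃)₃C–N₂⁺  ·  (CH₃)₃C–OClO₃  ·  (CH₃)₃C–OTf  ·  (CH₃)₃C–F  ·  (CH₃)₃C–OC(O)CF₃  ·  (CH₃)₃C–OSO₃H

(CH₃)₃C–N₂⁺ > (CH₃)₃C–OTf > (CH₃)₃C–OClO₃ > (CH₃)₃C–OSO₃H > (CH₃)₃C–OC(O)CF₃ > (CH₃)₃C–F

With the same alkyl group throughout, only the leaving group differentiates the rates.
Leaving-group ability tracks the stability of the departed species; conjugate-acid pKₐ is the usual yardstick (lower pKₐ → better LG).
(CH₃)₃C–N₂⁺ loses N₂: no meaningful conjugate acid; N₂ departs as an exceptionally stable neutral molecule
(CH₃)₃C–OTf loses OTf⁻: pKₐ(CF₃SO₃H (triflic acid)) ≈ -14
(CH₃)₃C–OClO₃ loses ClO₄⁻: pKₐ(HClO₄) ≈ -10
(CH₃)₃C–OSO₃H loses HSO₄⁻: pKₐ(H₂SO₄) ≈ -3
(CH₃)₃C–OC(O)CF₃ loses CF₃COO⁻: pKₐ(CF₃COOH) ≈ 0.2
(CH₃)₃C–F loses F⁻: pKₐ(HF) ≈ 3.2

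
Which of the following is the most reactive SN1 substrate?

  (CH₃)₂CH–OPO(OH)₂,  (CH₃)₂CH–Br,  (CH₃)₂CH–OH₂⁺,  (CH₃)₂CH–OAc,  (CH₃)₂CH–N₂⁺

The skeletons are identical, so relative rate is governed entirely by leaving-group ability.
The more stable X⁻ (or X) is on its own — i.e. the weaker a base it is — the better a leaving group it makes.
(CH₃)₂CH–N₂⁺ loses N₂: no meaningful conjugate acid; N₂ departs as an exceptionally stable neutral molecule
(CH₃)₂CH–Br loses Br⁻: pKₐ(HBr) ≈ -9
(CH₃)₂CH–OH₂⁺ loses H₂O: pKₐ(H₃O⁺) ≈ -1.7
(CH₃)₂CH–OPO(OH)₂ loses H₂PO₄⁻: pKₐ(H₃PO₄) ≈ 2.1
(CH₃)₂CH–OAc loses AcO⁻: pKₐ(CH₃COOH) ≈ 4.8

(CH₃)₂CH–N₂⁺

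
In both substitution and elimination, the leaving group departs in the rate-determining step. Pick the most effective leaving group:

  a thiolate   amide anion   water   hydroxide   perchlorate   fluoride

The more stable X⁻ (or X) is on its own — i.e. the weaker a base it is — the better a leaving group it makes.
perchlorate: pKₐ(HClO₄) ≈ -10
water: pKₐ(H₃O⁺) ≈ -1.7
fluoride: pKₐ(HF) ≈ 3.2
a thiolate: pKₐ(RSH (a thiol)) ≈ 10.5
hydroxide: pKₐ(H₂O) ≈ 15.7
amide anion: pKₐ(NH₃) ≈ 38

perchlorate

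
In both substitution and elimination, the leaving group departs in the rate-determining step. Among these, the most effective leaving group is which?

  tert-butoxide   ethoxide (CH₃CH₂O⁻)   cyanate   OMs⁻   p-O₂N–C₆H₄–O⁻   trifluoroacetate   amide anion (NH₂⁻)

OMs⁻

Leaving-group ability tracks the stability of the departed species; conjugate-acid pKₐ is the usual yardstick (lower pKₐ → better LG).
OMs⁻: pKₐ(CH₃SO₃H (MsOH)) ≈ -1.9
trifluoroacetate: pKₐ(CF₃COOH) ≈ 0.2
cyanate: pKₐ(HOCN) ≈ 3.5
p-O₂N–C₆H₄–O⁻: pKₐ(p-nitrophenol) ≈ 7.2
ethoxide (CH₃CH₂O⁻): pKₐ(CH₃CH₂OH) ≈ 16
tert-butoxide: pKₐ(t-BuOH) ≈ 18
amide anion (NH₂⁻): pKₐ(NH₃) ≈ 38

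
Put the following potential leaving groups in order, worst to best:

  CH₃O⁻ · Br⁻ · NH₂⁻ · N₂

Leaving-group ability tracks the stability of the departed species; conjugate-acid pKₐ is the usual yardstick (lower pKₐ → better LG).
N₂: no meaningful conjugate acid; N₂ departs as an exceptionally stable neutral molecule
Br⁻: pKₐ(HBr) ≈ -9
CH₃O⁻: pKₐ(CH₃OH) ≈ 15.5
NH₂⁻: pKₐ(NH₃) ≈ 38
Reversing gives the worst-to-best order requested.

NH₂⁻ < CH₃O⁻ < Br⁻ < N₂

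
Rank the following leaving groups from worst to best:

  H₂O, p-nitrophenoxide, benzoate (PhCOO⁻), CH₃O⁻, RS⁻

The more stable X⁻ (or X) is on its own — i.e. the weaker a base it is — the better a leaving group it makes.
H₂O: pKₐ(H₃O⁺) ≈ -1.7
benzoate (PhCOO⁻): pKₐ(C₆H₅COOH) ≈ 4.2
p-nitrophenoxide: pKₐ(p-nitrophenol) ≈ 7.2
RS⁻: pKₐ(RSH (a thiol)) ≈ 10.5
CH₃O⁻: pKₐ(CH₃OH) ≈ 15.5
Listed from poorest to best leaving group as asked.

CH₃O⁻ < RS⁻ < p-nitrophenoxide < benzoate (PhCOO⁻) < H₂O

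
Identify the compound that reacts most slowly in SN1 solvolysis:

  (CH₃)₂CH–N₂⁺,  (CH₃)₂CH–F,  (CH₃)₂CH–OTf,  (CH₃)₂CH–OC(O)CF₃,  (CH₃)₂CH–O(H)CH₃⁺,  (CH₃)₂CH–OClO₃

The skeletons are identical, so relative rate is governed entirely by leaving-group ability.
Leaving-group ability tracks the stability of the departed species; conjugate-acid pKₐ is the usual yardstick (lower pKₐ → better LG).
(CH₃)₂CH–N₂⁺ loses N₂: no meaningful conjugate acid; N₂ departs as an exceptionally stable neutral molecule
(CH₃)₂CH–OTf loses OTf⁻: pKₐ(CF₃SO₃H (triflic acid)) ≈ -14
(CH₃)₂CH–OClO₃ loses ClO₄⁻: pKₐ(HClO₄) ≈ -10
(CH₃)₂CH–O(H)CH₃⁺ loses R'OH: pKₐ(R'OH₂⁺) ≈ -2.4
(CH₃)₂CH–OC(O)CF₃ loses CF₃COO⁻: pKₐ(CF₃COOH) ≈ 0.2
(CH₃)₂CH–F loses F⁻: pKₐ(HF) ≈ 3.2

(CH₃)₂CH–F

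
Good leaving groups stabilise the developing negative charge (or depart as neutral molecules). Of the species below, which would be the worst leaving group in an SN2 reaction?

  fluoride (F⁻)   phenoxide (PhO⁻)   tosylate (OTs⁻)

phenoxide (PhO⁻)

A good leaving group is a weak base: the lower the pKₐ of its conjugate acid, the more readily it departs.
tosylate (OTs⁻): pKₐ(p-CH₃C₆H₄SO₃H (TsOH)) ≈ -2.8
fluoride (F⁻): pKₐ(HF) ≈ 3.2
phenoxide (PhO⁻): pKₐ(C₆H₅OH (phenol)) ≈ 10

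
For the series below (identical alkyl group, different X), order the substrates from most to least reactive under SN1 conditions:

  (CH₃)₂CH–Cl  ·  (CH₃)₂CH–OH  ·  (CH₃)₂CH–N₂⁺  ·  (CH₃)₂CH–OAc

Identical carbon frameworks mean the comparison reduces to leaving-group quality.
A good leaving group is a weak base: the lower the pKₐ of its conjugate acid, the more readily it departs.
(CH₃)₂CH–N₂⁺ loses N₂: no meaningful conjugate acid; N₂ departs as an exceptionally stable neutral molecule
(CH₃)₂CH–Cl loses Cl⁻: pKₐ(HCl) ≈ -7
(CH₃)₂CH–OAc loses AcO⁻: pKₐ(CH₃COOH) ≈ 4.8
(CH₃)₂CH–OH loses OH⁻: pKₐ(H₂O) ≈ 15.7

(CH₃)₂CH–N₂⁺ > (CH₃)₂CH–Cl > (CH₃)₂CH–OAc > (CH₃)₂CH–OH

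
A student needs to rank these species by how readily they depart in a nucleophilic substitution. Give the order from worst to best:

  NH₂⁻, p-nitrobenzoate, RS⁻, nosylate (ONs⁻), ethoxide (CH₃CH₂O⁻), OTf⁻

NH₂⁻ < ethoxide (CH₃CH₂O⁻) < RS⁻ < p-nitrobenzoate < nosylate (ONs⁻) < OTf⁻

Rank by basicity of the departing species: weakest base leaves most easily.
OTf⁻: pKₐ(CF₃SO₃H (triflic acid)) ≈ -14
nosylate (ONs⁻): pKₐ(p-O₂NC₆H₄SO₃H) ≈ -3.5
p-nitrobenzoate: pKₐ(p-nitrobenzoic acid) ≈ 3.4
RS⁻: pKₐ(RSH (a thiol)) ≈ 10.5
ethoxide (CH₃CH₂O⁻): pKₐ(CH₃CH₂OH) ≈ 16
NH₂⁻: pKₐ(NH₃) ≈ 38
The question asks for worst first, so the sequence is read in increasing leaving-group ability.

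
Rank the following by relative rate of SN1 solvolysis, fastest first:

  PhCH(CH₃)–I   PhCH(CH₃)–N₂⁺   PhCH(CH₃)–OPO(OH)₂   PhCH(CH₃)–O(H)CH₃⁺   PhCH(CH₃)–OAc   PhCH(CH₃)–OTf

Same R in every case — rank the leaving groups.
The more stable X⁻ (or X) is on its own — i.e. the weaker a base it is — the better a leaving group it makes.
PhCH(CH₃)–N₂⁺ loses N₂: no meaningful conjugate acid; N₂ departs as an exceptionally stable neutral molecule
PhCH(CH₃)–OTf loses OTf⁻: pKₐ(CF₃SO₃H (triflic acid)) ≈ -14
PhCH(CH₃)–I loses I⁻: pKₐ(HI) ≈ -10
PhCH(CH₃)–O(H)CH₃⁺ loses R'OH: pKₐ(R'OH₂⁺) ≈ -2.4
PhCH(CH₃)–OPO(OH)₂ loses H₂PO₄⁻: pKₐ(H₃PO₄) ≈ 2.1
PhCH(CH₃)–OAc loses AcO⁻: pKₐ(CH₃COOH) ≈ 4.8

PhCH(CH₃)–N₂⁺ > PhCH(CH₃)–OTf > PhCH(CH₃)–I > PhCH(CH₃)–O(H)CH₃⁺ > PhCH(CH₃)–OPO(OH)₂ > PhCH(CH₃)–OAc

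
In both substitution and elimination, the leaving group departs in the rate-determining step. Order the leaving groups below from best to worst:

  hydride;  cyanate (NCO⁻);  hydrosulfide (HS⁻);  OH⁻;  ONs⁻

ONs⁻ > cyanate (NCO⁻) > hydrosulfide (HS⁻) > OH⁻ > hydride

ONs⁻: pKₐ(p-O₂NC₆H₄SO₃H) ≈ -3.5
cyanate (NCO⁻): pKₐ(HOCN) ≈ 3.5
hydrosulfide (HS⁻): pKₐ(H₂S) ≈ 7
OH⁻: pKₐ(H₂O) ≈ 15.7
hydride: pKₐ(H₂) ≈ 36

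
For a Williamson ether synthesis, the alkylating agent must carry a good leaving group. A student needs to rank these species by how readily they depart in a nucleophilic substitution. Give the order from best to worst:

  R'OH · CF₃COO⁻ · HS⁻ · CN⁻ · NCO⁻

The more stable X⁻ (or X) is on its own — i.e. the weaker a base it is — the better a leaving group it makes.
R'OH: pKₐ(R'OH₂⁺) ≈ -2.4 — neutral; leaves from a protonated ether (an oxonium ion, R–O(H)R'⁺)
CF₃COO⁻: pKₐ(CF₃COOH) ≈ 0.2 — strongly electron-withdrawing CF₃ stabilises the carboxylate
NCO⁻: pKₐ(HOCN) ≈ 3.5 — resonance between N and O
HS⁻: pKₐ(H₂S) ≈ 7 — larger and more polarisable than the oxygen analogue
CN⁻: pKₐ(HCN) ≈ 9.2 — sp carbon stabilises the charge somewhat, but still a poor LG

R'OH > CF₃COO⁻ > NCO⁻ > HS⁻ > CN⁻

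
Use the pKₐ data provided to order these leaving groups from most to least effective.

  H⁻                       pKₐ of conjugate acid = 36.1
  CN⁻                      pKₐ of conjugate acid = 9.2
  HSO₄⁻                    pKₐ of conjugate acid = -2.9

HSO₄⁻ > CN⁻ > H⁻

Lower conjugate-acid pKₐ ⇒ weaker base ⇒ better leaving group.
Sorting by the given values: HSO₄⁻ (-2.9), CN⁻ (9.2), H⁻ (36.1).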